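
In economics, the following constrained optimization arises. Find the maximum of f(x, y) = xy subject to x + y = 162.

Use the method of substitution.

Substitute y = 162 - x into f(x,y) = xy:
g(x) = x(162 - x) = 162x - x^2
g'(x) = 162 - 2x = 0  =>  x = 81
y = 162 - 81 = 81
Maximum value = 81 * 81 = 6561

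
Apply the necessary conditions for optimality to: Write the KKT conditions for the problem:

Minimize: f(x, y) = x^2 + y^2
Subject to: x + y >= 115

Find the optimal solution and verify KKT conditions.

KKT conditions for min x^2 + y^2 s.t. x + y >= 115:
Stationarity: 2x = mu, 2y = mu
So x = y = mu/2.
Complementary slackness: mu*(x + y - 115) = 0
Primal feasibility: x + y >= 115; dual feasibility: mu >= 0
If mu = 0 then x = y = 0, but 0 + 0 < 115 is infeasible, so the constraint is active.
Constraint active: x + y = 2*(mu/2) = 115 => mu = 115
x = y = 115/2, f = 13225/2
Verify: stationarity 2*(115/2) = 115 = mu; primal 115/2 + 115/2 = 115 >= 115; dual mu = 115 >= 0; complementary slackness 115*(115 - 115) = 0. All KKT conditions hold.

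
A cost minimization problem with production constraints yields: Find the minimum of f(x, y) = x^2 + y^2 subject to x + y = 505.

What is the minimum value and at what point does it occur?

Substitute y = 505 - x into f(x,y) = x^2 + y^2:
g(x) = x^2 + (505 - x)^2 = 2x^2 - 1010x + 255025
g'(x) = 4x - 1010 = 0  =>  x = 505/2
y = 505 - 505/2 = 505/2
Minimum value = (505/2)^2 + (505/2)^2 = 255025/2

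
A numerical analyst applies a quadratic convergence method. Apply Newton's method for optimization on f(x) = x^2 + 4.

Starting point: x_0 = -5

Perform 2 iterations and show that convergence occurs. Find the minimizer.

f(x) = x^2 + 4, f'(x) = 2x + (0), f''(x) = 2
Step 1: f'(-5) = -10, x_1 = -5 - -10/2 = 0
Step 2: f'(0) = 0, x_2 = 0 (converged)
Newton's method converges in 1 step for quadratics.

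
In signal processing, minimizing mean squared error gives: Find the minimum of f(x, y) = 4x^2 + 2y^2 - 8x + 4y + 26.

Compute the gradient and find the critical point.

f(x,y) = 4x^2 + 2y^2 - 8x + 4y + 26
df/dx = 8x + (-8) = 0  =>  x = 1
df/dy = 4y + (4) = 0  =>  y = -1
f(1, -1) = 4*(1)^2 + 2*(-1)^2 + -8*(1) + 4*(-1) + 26 = 20
Hessian is diagonal with entries 8, 4 > 0, so this is a minimum.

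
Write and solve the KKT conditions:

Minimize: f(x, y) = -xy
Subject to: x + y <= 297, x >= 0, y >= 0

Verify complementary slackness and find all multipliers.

Problem: min -xy s.t. x + y <= 297 (multiplier lambda), x >= 0 (mu_x), y >= 0 (mu_y)
KKT stationarity: -y + lambda - mu_x = 0, -x + lambda - mu_y = 0, with lambda, mu_x, mu_y >= 0
Complementary slackness: lambda*(x + y - 297) = 0, mu_x*x = 0, mu_y*y = 0
If lambda = 0: y = -mu_x <= 0 and x = -mu_y <= 0 force x = y = 0 with f = 0; but x = y = 297/2 is feasible with f = -88209/4 < 0, so this is not the minimum. Hence lambda > 0 and x + y = 297.
Try x > 0, y > 0 (so mu_x = mu_y = 0): y = lambda, x = lambda => x = y = lambda
x + y = 297 => 2*lambda = 297 => lambda = 297/2
x* = y* = 297/2 > 0, consistent with mu_x = mu_y = 0.
(Any feasible point with x = 0 or y = 0 has f = 0 > -88209/4, so the minimum is not on those boundaries.)
min(-xy) = -88209/4 (i.e. max xy = 88209/4)
Multipliers: lambda = 297/2, mu_x = 0, mu_y = 0
Complementary slackness: lambda*(x + y - 297) = 297/2*(297/2 + 297/2 - 297) = 0, mu_x*x = 0*297/2 = 0, mu_y*y = 0*297/2 = 0. Satisfied.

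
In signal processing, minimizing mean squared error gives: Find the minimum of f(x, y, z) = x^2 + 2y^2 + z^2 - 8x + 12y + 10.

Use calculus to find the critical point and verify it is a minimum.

f(x,y,z) = x^2 + 2y^2 + z^2 - 8x + 12y + 10
df/dx = 2x + (-8) = 0 => x = 4
df/dy = 4y + (12) = 0 => y = -3
df/dz = 2z + (0) = 0 => z = 0
f(4,-3,0) = 1*(4)^2 + 2*(-3)^2 + 1*(0)^2 + -8*(4) + 12*(-3) + 10 = -24
Hessian is diagonal with entries 2, 4, 2 > 0, confirmed minimum.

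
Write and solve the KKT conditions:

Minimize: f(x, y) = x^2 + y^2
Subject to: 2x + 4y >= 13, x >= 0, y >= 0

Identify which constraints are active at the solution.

KKT conditions for min x^2 + y^2 s.t. 2x + 4y >= 13, x >= 0, y >= 0:
Stationarity: 2x = mu*2 + mu_x, 2y = mu*4 + mu_y, with mu, mu_x, mu_y >= 0
Complementary slackness: mu*(2x + 4y - 13) = 0, mu_x*x = 0, mu_y*y = 0
(0, 0) is infeasible (2*0 + 4*0 < 13), so if mu = 0 stationarity would force x = mu_x/2 >= 0, y = mu_y/2 >= 0 with mu_x*x = mu_y*y = 0, i.e. x = y = 0: contradiction. Hence mu > 0 and 2x + 4y = 13 is active.
Try x > 0, y > 0 (so mu_x = mu_y = 0): x = 2*mu/2, y = 4*mu/2
Substitute: 2*(2*mu/2) + 4*(4*mu/2) = 13
  mu*20/2 = 13 => mu = 13/10
x* = 13/10 > 0, y* = 13/5 > 0, consistent with mu_x = mu_y = 0.
f is convex and the constraints are linear, so this KKT point is the global minimum.
f* = 169/20
Active constraints: 2x + 4y >= 13 (holds with equality, mu = 13/10 > 0); x >= 0 and y >= 0 are inactive (mu_x = mu_y = 0).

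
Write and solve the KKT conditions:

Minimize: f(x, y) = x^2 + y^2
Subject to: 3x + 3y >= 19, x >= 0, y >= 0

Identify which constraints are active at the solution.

KKT conditions for min x^2 + y^2 s.t. 3x + 3y >= 19, x >= 0, y >= 0:
Stationarity: 2x = mu*3 + mu_x, 2y = mu*3 + mu_y, with mu, mu_x, mu_y >= 0
Complementary slackness: mu*(3x + 3y - 19) = 0, mu_x*x = 0, mu_y*y = 0
(0, 0) is infeasible (3*0 + 3*0 < 19), so if mu = 0 stationarity would force x = mu_x/2 >= 0, y = mu_y/2 >= 0 with mu_x*x = mu_y*y = 0, i.e. x = y = 0: contradiction. Hence mu > 0 and 3x + 3y = 19 is active.
Try x > 0, y > 0 (so mu_x = mu_y = 0): x = 3*mu/2, y = 3*mu/2
Substitute: 3*(3*mu/2) + 3*(3*mu/2) = 19
  mu*18/2 = 19 => mu = 19/9
x* = 19/6 > 0, y* = 19/6 > 0, consistent with mu_x = mu_y = 0.
f is convex and the constraints are linear, so this KKT point is the global minimum.
f* = 361/18
Active constraints: 3x + 3y >= 19 (holds with equality, mu = 19/9 > 0); x >= 0 and y >= 0 are inactive (mu_x = mu_y = 0).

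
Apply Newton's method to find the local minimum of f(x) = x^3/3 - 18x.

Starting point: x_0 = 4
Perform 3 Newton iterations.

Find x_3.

f(x) = x^3/3 - 18x
f'(x) = x^2 - 18, f''(x) = 2x
Newton update: x_{n+1} = x_n - (x_n^2 - 18)/(2*x_n)
Step 1: x_0 = 4, f'=-2, f''=8, x_1 = 17/4
Step 2: x_1 = 17/4, f'=1/16, f''=17/2, x_2 = 577/136
Step 3: x_2 = 577/136, f'=1/18496, f''=577/68, x_3 = 665857/156944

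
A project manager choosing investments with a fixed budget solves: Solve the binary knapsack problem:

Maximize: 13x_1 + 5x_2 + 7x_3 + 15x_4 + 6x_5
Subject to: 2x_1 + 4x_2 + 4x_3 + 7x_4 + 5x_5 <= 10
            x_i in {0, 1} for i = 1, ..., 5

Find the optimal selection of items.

Items: item 1 (v=13, w=2), item 2 (v=5, w=4), item 3 (v=7, w=4), item 4 (v=15, w=7), item 5 (v=6, w=5)
Capacity: 10
Checking all 32 subsets (w = total weight, v = total value):
  {}: w = 0, v = 0
  {1}: w = 2, v = 13
  {2}: w = 4, v = 5
  {3}: w = 4, v = 7
  {4}: w = 7, v = 15
  {5}: w = 5, v = 6
  {1, 2}: w = 6, v = 18
  {1, 3}: w = 6, v = 20
  {1, 4}: w = 9, v = 28
  {1, 5}: w = 7, v = 19
  {2, 3}: w = 8, v = 12
  {2, 4}: w = 11 > 10, infeasible
  {2, 5}: w = 9, v = 11
  {3, 4}: w = 11 > 10, infeasible
  {3, 5}: w = 9, v = 13
  {4, 5}: w = 12 > 10, infeasible
  {1, 2, 3}: w = 10, v = 25
  {1, 2, 4}: w = 13 > 10, infeasible
  {1, 2, 5}: w = 11 > 10, infeasible
  {1, 3, 4}: w = 13 > 10, infeasible
  {1, 3, 5}: w = 11 > 10, infeasible
  {1, 4, 5}: w = 14 > 10, infeasible
  {2, 3, 4}: w = 15 > 10, infeasible
  {2, 3, 5}: w = 13 > 10, infeasible
  {2, 4, 5}: w = 16 > 10, infeasible
  {3, 4, 5}: w = 16 > 10, infeasible
  {1, 2, 3, 4}: w = 17 > 10, infeasible
  {1, 2, 3, 5}: w = 15 > 10, infeasible
  {1, 2, 4, 5}: w = 18 > 10, infeasible
  {1, 3, 4, 5}: w = 18 > 10, infeasible
  {2, 3, 4, 5}: w = 20 > 10, infeasible
  {1, 2, 3, 4, 5}: w = 22 > 10, infeasible
Best feasible subset: items [1, 4]
Total weight: 9 <= 10, total value: 28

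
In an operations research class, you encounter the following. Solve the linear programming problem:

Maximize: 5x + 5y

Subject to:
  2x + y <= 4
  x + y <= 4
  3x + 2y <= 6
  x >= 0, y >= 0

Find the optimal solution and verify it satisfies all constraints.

Feasible vertices: (0, 0), (0, 3), (2, 0)
Objective 5x + 5y at each vertex:
  (0, 0): 0
  (0, 3): 15
  (2, 0): 10
Maximum is 15 at (0, 3).
Verify constraints at (x, y) = (0, 3):
  2*0 + 1*3 = 3 <= 4
  1*0 + 1*3 = 3 <= 4
  3*0 + 2*3 = 6 <= 6 (active)
  x = 0 >= 0, y = 3 >= 0. All constraints satisfied.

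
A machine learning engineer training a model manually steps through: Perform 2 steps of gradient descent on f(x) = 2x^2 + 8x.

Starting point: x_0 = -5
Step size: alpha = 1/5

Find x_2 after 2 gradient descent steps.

f(x) = 2x^2 + 8x, f'(x) = 4x + (8)
Step 1: f'(-5) = -12, x_1 = -5 - 1/5 * -12 = -13/5
Step 2: f'(-13/5) = -12/5, x_2 = -13/5 - 1/5 * -12/5 = -53/25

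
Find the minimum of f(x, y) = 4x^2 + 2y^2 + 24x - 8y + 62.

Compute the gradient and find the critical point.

f(x,y) = 4x^2 + 2y^2 + 24x - 8y + 62
df/dx = 8x + (24) = 0  =>  x = -3
df/dy = 4y + (-8) = 0  =>  y = 2
f(-3, 2) = 4*(-3)^2 + 2*(2)^2 + 24*(-3) + -8*(2) + 62 = 18
Hessian is diagonal with entries 8, 4 > 0, so this is a minimum.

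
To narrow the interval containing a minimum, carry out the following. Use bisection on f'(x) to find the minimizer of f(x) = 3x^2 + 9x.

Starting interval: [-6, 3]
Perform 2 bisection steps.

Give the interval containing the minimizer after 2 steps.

Finding critical point of f(x) = 3x^2 + 9x using bisection on f'(x) = 6x + 9.
f'(x) = 0 when x = -3/2.
Starting interval: [-6, 3]
Step 1: mid = -3/2, f'(mid) = 0, new interval = [-3/2, -3/2]
Step 2: mid = -3/2, f'(mid) = 0, new interval = [-3/2, -3/2]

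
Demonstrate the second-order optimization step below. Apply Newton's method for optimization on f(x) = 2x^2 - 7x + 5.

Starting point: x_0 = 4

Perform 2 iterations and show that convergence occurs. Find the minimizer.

f(x) = 2x^2 - 7x + 5, f'(x) = 4x + (-7), f''(x) = 4
Step 1: f'(4) = 9, x_1 = 4 - 9/4 = 7/4
Step 2: f'(7/4) = 0, x_2 = 7/4 (converged)
Newton's method converges in 1 step for quadratics.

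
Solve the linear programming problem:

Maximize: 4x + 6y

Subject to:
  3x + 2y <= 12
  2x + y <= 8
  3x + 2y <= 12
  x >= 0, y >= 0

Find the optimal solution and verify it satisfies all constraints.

Feasible vertices: (0, 0), (0, 6), (4, 0)
Objective 4x + 6y at each vertex:
  (0, 0): 0
  (0, 6): 36
  (4, 0): 16
Maximum is 36 at (0, 6).
Verify constraints at (x, y) = (0, 6):
  3*0 + 2*6 = 12 <= 12 (active)
  2*0 + 1*6 = 6 <= 8
  3*0 + 2*6 = 12 <= 12 (active)
  x = 0 >= 0, y = 6 >= 0. All constraints satisfied.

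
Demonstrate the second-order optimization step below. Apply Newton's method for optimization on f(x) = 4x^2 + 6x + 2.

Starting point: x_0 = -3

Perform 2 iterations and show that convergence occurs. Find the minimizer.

f(x) = 4x^2 + 6x + 2, f'(x) = 8x + (6), f''(x) = 8
Step 1: f'(-3) = -18, x_1 = -3 - -18/8 = -3/4
Step 2: f'(-3/4) = 0, x_2 = -3/4 (converged)
Newton's method converges in 1 step for quadratics.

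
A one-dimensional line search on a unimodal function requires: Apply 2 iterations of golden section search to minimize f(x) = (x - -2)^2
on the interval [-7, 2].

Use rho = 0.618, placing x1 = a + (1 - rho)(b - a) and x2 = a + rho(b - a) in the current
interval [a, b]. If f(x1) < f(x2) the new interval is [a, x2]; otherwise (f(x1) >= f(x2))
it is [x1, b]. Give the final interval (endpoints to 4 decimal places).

Golden section search for min of f(x) = (x - -2)^2 on [-7, 2].
Each step: x1 = a + (1 - rho)(b - a), x2 = a + rho(b - a); if f(x1) < f(x2) keep [a, x2], otherwise keep [x1, b].
Step 1: [-7.0000, 2.0000], x1=-3.5620 (f=2.4398), x2=-1.4380 (f=0.3158); f(x1) > f(x2) => keep [-3.5620, 2.0000]
Step 2: [-3.5620, 2.0000], x1=-1.4373 (f=0.3166), x2=-0.1247 (f=3.5168); f(x1) < f(x2) => keep [-3.5620, -0.1247]
Final interval: [-3.5620, -0.1247]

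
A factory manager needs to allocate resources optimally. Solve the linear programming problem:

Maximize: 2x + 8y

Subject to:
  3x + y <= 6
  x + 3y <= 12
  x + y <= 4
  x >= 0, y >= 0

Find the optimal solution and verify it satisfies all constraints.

Feasible vertices: (0, 0), (0, 4), (1, 3), (2, 0)
Objective 2x + 8y at each vertex:
  (0, 0): 0
  (0, 4): 32
  (1, 3): 26
  (2, 0): 4
Maximum is 32 at (0, 4).
Verify constraints at (x, y) = (0, 4):
  3*0 + 1*4 = 4 <= 6
  1*0 + 3*4 = 12 <= 12 (active)
  1*0 + 1*4 = 4 <= 4 (active)
  x = 0 >= 0, y = 4 >= 0. All constraints satisfied.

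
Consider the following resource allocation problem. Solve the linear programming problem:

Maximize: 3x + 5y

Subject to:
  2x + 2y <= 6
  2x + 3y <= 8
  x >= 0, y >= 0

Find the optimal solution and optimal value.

Feasible vertices: (0, 0), (0, 8/3), (1, 2), (3, 0)
Objective 3x + 5y at each:
  (0, 0): 0
  (0, 8/3): 40/3
  (1, 2): 13
  (3, 0): 9
Maximum is 40/3 at (0, 8/3).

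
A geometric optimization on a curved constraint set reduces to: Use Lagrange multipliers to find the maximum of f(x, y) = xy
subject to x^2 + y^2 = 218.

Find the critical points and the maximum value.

Lagrange conditions: y = 2*lambda*x and x = 2*lambda*y
If x = 0 then y = 0, violating the constraint, so x, y != 0.
Dividing: y/x = x/y => x^2 = y^2 => y = x or y = -x
Constraint: 2x^2 = 218 => x^2 = 109 => x = +/-sqrt(109)
Critical points: (sqrt(109), sqrt(109)), (-sqrt(109), -sqrt(109)), (sqrt(109), -sqrt(109)), (-sqrt(109), sqrt(109))
  y = x:  xy = x^2 = 109  at (sqrt(109), sqrt(109)) and (-sqrt(109), -sqrt(109))
  y = -x: xy = -x^2 = -109 at (sqrt(109), -sqrt(109)) and (-sqrt(109), sqrt(109))
Maximum xy = 109 at (sqrt(109), sqrt(109)) and (-sqrt(109), -sqrt(109))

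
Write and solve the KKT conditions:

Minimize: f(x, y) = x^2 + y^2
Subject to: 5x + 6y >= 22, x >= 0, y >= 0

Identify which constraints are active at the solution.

KKT conditions for min x^2 + y^2 s.t. 5x + 6y >= 22, x >= 0, y >= 0:
Stationarity: 2x = mu*5 + mu_x, 2y = mu*6 + mu_y, with mu, mu_x, mu_y >= 0
Complementary slackness: mu*(5x + 6y - 22) = 0, mu_x*x = 0, mu_y*y = 0
(0, 0) is infeasible (5*0 + 6*0 < 22), so if mu = 0 stationarity would force x = mu_x/2 >= 0, y = mu_y/2 >= 0 with mu_x*x = mu_y*y = 0, i.e. x = y = 0: contradiction. Hence mu > 0 and 5x + 6y = 22 is active.
Try x > 0, y > 0 (so mu_x = mu_y = 0): x = 5*mu/2, y = 6*mu/2
Substitute: 5*(5*mu/2) + 6*(6*mu/2) = 22
  mu*61/2 = 22 => mu = 44/61
x* = 110/61 > 0, y* = 132/61 > 0, consistent with mu_x = mu_y = 0.
f is convex and the constraints are linear, so this KKT point is the global minimum.
f* = 484/61
Active constraints: 5x + 6y >= 22 (holds with equality, mu = 44/61 > 0); x >= 0 and y >= 0 are inactive (mu_x = mu_y = 0).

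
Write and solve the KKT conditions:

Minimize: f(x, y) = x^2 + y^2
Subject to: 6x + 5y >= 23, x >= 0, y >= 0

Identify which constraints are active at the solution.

KKT conditions for min x^2 + y^2 s.t. 6x + 5y >= 23, x >= 0, y >= 0:
Stationarity: 2x = mu*6 + mu_x, 2y = mu*5 + mu_y, with mu, mu_x, mu_y >= 0
Complementary slackness: mu*(6x + 5y - 23) = 0, mu_x*x = 0, mu_y*y = 0
(0, 0) is infeasible (6*0 + 5*0 < 23), so if mu = 0 stationarity would force x = mu_x/2 >= 0, y = mu_y/2 >= 0 with mu_x*x = mu_y*y = 0, i.e. x = y = 0: contradiction. Hence mu > 0 and 6x + 5y = 23 is active.
Try x > 0, y > 0 (so mu_x = mu_y = 0): x = 6*mu/2, y = 5*mu/2
Substitute: 6*(6*mu/2) + 5*(5*mu/2) = 23
  mu*61/2 = 23 => mu = 46/61
x* = 138/61 > 0, y* = 115/61 > 0, consistent with mu_x = mu_y = 0.
f is convex and the constraints are linear, so this KKT point is the global minimum.
f* = 529/61
Active constraints: 6x + 5y >= 23 (holds with equality, mu = 46/61 > 0); x >= 0 and y >= 0 are inactive (mu_x = mu_y = 0).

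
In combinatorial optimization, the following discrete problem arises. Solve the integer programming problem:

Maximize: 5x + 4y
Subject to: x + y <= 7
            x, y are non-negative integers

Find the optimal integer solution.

Objective: 5x + 4y, constraint: x + y <= 7
Coefficient of x is 5 >= coefficient of y is 4, so allocate the entire budget to x.
Optimal: x = 7, y = 0, value = 35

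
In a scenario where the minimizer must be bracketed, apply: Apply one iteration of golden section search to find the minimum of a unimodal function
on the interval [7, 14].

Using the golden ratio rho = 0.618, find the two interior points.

Golden section search on [7, 14].
Golden ratio rho = 0.618 (approx).
Interior points:
  x_1 = 7 + (1-0.618)*7 = 9.6740
  x_2 = 7 + 0.618*7 = 11.3260
Compare f(x_1) and f(x_2) to determine which subinterval to keep.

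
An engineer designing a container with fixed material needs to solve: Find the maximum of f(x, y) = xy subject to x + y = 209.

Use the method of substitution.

Substitute y = 209 - x into f(x,y) = xy:
g(x) = x(209 - x) = 209x - x^2
g'(x) = 209 - 2x = 0  =>  x = 209/2
y = 209 - 209/2 = 209/2
Maximum value = (209/2) * (209/2) = 43681/4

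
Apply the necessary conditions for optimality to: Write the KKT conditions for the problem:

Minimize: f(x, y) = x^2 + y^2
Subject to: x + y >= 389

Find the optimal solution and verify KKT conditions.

KKT conditions for min x^2 + y^2 s.t. x + y >= 389:
Stationarity: 2x = mu, 2y = mu
So x = y = mu/2.
Complementary slackness: mu*(x + y - 389) = 0
Primal feasibility: x + y >= 389; dual feasibility: mu >= 0
If mu = 0 then x = y = 0, but 0 + 0 < 389 is infeasible, so the constraint is active.
Constraint active: x + y = 2*(mu/2) = 389 => mu = 389
x = y = 389/2, f = 151321/2
Verify: stationarity 2*(389/2) = 389 = mu; primal 389/2 + 389/2 = 389 >= 389; dual mu = 389 >= 0; complementary slackness 389*(389 - 389) = 0. All KKT conditions hold.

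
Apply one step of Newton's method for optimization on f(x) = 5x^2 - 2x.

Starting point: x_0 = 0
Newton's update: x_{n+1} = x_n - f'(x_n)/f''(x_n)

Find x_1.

f(x) = 5x^2 - 2x
f'(x) = 10x + (-2), f''(x) = 10
Newton step: x_1 = x_0 - f'(x_0)/f''(x_0)
f'(0) = -2
x_1 = 0 - -2/10 = 1/5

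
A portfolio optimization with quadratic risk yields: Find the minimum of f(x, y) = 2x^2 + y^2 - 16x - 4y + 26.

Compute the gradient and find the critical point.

f(x,y) = 2x^2 + y^2 - 16x - 4y + 26
df/dx = 4x + (-16) = 0  =>  x = 4
df/dy = 2y + (-4) = 0  =>  y = 2
f(4, 2) = 2*(4)^2 + 1*(2)^2 + -16*(4) + -4*(2) + 26 = -10
Hessian is diagonal with entries 4, 2 > 0, so this is a minimum.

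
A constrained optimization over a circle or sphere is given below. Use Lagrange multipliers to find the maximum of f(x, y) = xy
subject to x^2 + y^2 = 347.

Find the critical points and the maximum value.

Lagrange conditions: y = 2*lambda*x and x = 2*lambda*y
If x = 0 then y = 0, violating the constraint, so x, y != 0.
Dividing: y/x = x/y => x^2 = y^2 => y = x or y = -x
Constraint: 2x^2 = 347 => x^2 = 347/2 => x = +/-sqrt(347/2)
Critical points: (sqrt(347/2), sqrt(347/2)), (-sqrt(347/2), -sqrt(347/2)), (sqrt(347/2), -sqrt(347/2)), (-sqrt(347/2), sqrt(347/2))
  y = x:  xy = x^2 = 347/2  at (sqrt(347/2), sqrt(347/2)) and (-sqrt(347/2), -sqrt(347/2))
  y = -x: xy = -x^2 = -347/2 at (sqrt(347/2), -sqrt(347/2)) and (-sqrt(347/2), sqrt(347/2))
Maximum xy = 347/2 at (sqrt(347/2), sqrt(347/2)) and (-sqrt(347/2), -sqrt(347/2))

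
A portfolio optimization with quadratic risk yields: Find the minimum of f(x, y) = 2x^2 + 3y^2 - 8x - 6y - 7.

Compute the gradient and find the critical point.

f(x,y) = 2x^2 + 3y^2 - 8x - 6y - 7
df/dx = 4x + (-8) = 0  =>  x = 2
df/dy = 6y + (-6) = 0  =>  y = 1
f(2, 1) = 2*(2)^2 + 3*(1)^2 + -8*(2) + -6*(1) + -7 = -18
Hessian is diagonal with entries 4, 6 > 0, so this is a minimum.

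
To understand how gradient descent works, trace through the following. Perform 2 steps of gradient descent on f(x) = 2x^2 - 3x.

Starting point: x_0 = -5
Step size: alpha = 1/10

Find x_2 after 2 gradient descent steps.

f(x) = 2x^2 - 3x, f'(x) = 4x + (-3)
Step 1: f'(-5) = -23, x_1 = -5 - 1/10 * -23 = -27/10
Step 2: f'(-27/10) = -69/5, x_2 = -27/10 - 1/10 * -69/5 = -33/25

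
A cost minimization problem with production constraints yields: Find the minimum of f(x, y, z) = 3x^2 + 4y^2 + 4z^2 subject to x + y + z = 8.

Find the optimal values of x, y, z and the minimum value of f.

Using Lagrange multipliers on f = 3x^2 + 4y^2 + 4z^2 with constraint x + y + z = 8:
Conditions: 2*3*x = lambda, 2*4*y = lambda, 2*4*z = lambda
So x = lambda/6, y = lambda/8, z = lambda/8
Substituting into constraint: lambda * (5/12) = 8
lambda = 96/5
x = 16/5, y = 12/5, z = 12/5
Minimum value = 384/5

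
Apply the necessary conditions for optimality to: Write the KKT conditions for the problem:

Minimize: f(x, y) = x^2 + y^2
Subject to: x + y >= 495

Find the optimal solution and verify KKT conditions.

KKT conditions for min x^2 + y^2 s.t. x + y >= 495:
Stationarity: 2x = mu, 2y = mu
So x = y = mu/2.
Complementary slackness: mu*(x + y - 495) = 0
Primal feasibility: x + y >= 495; dual feasibility: mu >= 0
If mu = 0 then x = y = 0, but 0 + 0 < 495 is infeasible, so the constraint is active.
Constraint active: x + y = 2*(mu/2) = 495 => mu = 495
x = y = 495/2, f = 245025/2
Verify: stationarity 2*(495/2) = 495 = mu; primal 495/2 + 495/2 = 495 >= 495; dual mu = 495 >= 0; complementary slackness 495*(495 - 495) = 0. All KKT conditions hold.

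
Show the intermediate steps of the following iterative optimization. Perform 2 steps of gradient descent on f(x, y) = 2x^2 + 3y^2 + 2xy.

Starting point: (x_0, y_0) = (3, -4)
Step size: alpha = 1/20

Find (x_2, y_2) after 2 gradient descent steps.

f(x,y) = 2x^2 + 3y^2 + 2xy
grad_x = 4x + 2y, grad_y = 6y + 2x
Step 1: grad = (4, -18), (14/5, -31/10)
Step 2: grad = (5, -13), (51/20, -49/20)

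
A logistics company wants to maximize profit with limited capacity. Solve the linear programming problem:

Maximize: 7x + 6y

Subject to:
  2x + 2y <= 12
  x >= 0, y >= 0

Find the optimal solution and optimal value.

The feasible region has vertices at [(0, 0), (6, 0), (0, 6)].
Checking objective 7x + 6y at each vertex:
  (0, 0): 7*0 + 6*0 = 0
  (6, 0): 7*6 + 6*0 = 42
  (0, 6): 7*0 + 6*6 = 36
Maximum is 42 at (6, 0).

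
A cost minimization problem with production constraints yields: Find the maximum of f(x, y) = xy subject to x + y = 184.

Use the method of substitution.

Substitute y = 184 - x into f(x,y) = xy:
g(x) = x(184 - x) = 184x - x^2
g'(x) = 184 - 2x = 0  =>  x = 92
y = 184 - 92 = 92
Maximum value = 92 * 92 = 8464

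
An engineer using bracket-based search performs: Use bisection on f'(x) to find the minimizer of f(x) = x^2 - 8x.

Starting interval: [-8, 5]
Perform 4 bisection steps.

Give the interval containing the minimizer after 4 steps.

Finding critical point of f(x) = x^2 - 8x using bisection on f'(x) = 2x + -8.
f'(x) = 0 when x = 4.
Starting interval: [-8, 5]
Step 1: mid = -3/2, f'(mid) = -11, new interval = [-3/2, 5]
Step 2: mid = 7/4, f'(mid) = -9/2, new interval = [7/4, 5]
Step 3: mid = 27/8, f'(mid) = -5/4, new interval = [27/8, 5]
Step 4: mid = 67/16, f'(mid) = 3/8, new interval = [27/8, 67/16]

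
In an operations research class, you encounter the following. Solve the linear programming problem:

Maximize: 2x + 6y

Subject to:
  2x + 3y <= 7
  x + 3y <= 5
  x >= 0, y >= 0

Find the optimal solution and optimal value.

Feasible vertices: (0, 0), (0, 5/3), (2, 1), (7/2, 0)
Objective 2x + 6y at each:
  (0, 0): 0
  (0, 5/3): 10
  (2, 1): 10
  (7/2, 0): 7
Maximum is 10 at (0, 5/3).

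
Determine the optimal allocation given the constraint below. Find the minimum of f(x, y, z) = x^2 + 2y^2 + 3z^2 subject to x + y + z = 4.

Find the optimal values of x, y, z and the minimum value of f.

Using Lagrange multipliers on f = x^2 + 2y^2 + 3z^2 with constraint x + y + z = 4:
Conditions: 2*1*x = lambda, 2*2*y = lambda, 2*3*z = lambda
So x = lambda/2, y = lambda/4, z = lambda/6
Substituting into constraint: lambda * (11/12) = 4
lambda = 48/11
x = 24/11, y = 12/11, z = 8/11
Minimum value = 96/11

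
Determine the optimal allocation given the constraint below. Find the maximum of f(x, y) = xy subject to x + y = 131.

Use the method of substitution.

Substitute y = 131 - x into f(x,y) = xy:
g(x) = x(131 - x) = 131x - x^2
g'(x) = 131 - 2x = 0  =>  x = 131/2
y = 131 - 131/2 = 131/2
Maximum value = (131/2) * (131/2) = 17161/4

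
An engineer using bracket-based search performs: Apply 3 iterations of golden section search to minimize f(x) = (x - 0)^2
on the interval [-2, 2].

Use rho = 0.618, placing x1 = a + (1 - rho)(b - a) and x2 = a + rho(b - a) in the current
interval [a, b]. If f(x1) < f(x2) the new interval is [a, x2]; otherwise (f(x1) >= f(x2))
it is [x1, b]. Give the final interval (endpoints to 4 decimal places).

Golden section search for min of f(x) = (x - 0)^2 on [-2, 2].
Each step: x1 = a + (1 - rho)(b - a), x2 = a + rho(b - a); if f(x1) < f(x2) keep [a, x2], otherwise keep [x1, b].
Step 1: [-2.0000, 2.0000], x1=-0.4720 (f=0.2228), x2=0.4720 (f=0.2228); f(x1) = f(x2) (tie, not '<') => keep [-0.4720, 2.0000]
Step 2: [-0.4720, 2.0000], x1=0.4723 (f=0.2231), x2=1.0557 (f=1.1145); f(x1) < f(x2) => keep [-0.4720, 1.0557]
Step 3: [-0.4720, 1.0557], x1=0.1116 (f=0.0125), x2=0.4721 (f=0.2229); f(x1) < f(x2) => keep [-0.4720, 0.4721]
Final interval: [-0.4720, 0.4721]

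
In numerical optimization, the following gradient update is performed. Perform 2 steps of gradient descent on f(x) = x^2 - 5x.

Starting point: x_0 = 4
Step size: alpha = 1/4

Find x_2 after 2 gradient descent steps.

f(x) = x^2 - 5x, f'(x) = 2x + (-5)
Step 1: f'(4) = 3, x_1 = 4 - 1/4 * 3 = 13/4
Step 2: f'(13/4) = 3/2, x_2 = 13/4 - 1/4 * 3/2 = 23/8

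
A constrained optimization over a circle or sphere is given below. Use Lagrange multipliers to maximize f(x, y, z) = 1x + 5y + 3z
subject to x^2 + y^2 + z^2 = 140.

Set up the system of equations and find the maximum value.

Lagrange conditions: 1 = 2*lambda*x, 5 = 2*lambda*y, 3 = 2*lambda*z
So x:1 = y:5 = z:3, i.e. x = 1t, y = 5t, z = 3t
Constraint: t^2*(1^2 + 5^2 + 3^2) = 140
  t^2 * 35 = 140  =>  t = sqrt(4)
Maximum = 1*1t + 5*5t + 3*3t = 35*sqrt(4) = 70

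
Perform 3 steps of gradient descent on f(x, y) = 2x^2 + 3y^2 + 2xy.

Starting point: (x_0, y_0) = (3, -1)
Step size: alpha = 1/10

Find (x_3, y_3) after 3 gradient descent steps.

f(x,y) = 2x^2 + 3y^2 + 2xy
grad_x = 4x + 2y, grad_y = 6y + 2x
Step 1: grad = (10, 0), (2, -1)
Step 2: grad = (6, -2), (7/5, -4/5)
Step 3: grad = (4, -2), (1, -3/5)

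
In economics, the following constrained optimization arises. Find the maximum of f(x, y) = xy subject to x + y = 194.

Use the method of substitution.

Substitute y = 194 - x into f(x,y) = xy:
g(x) = x(194 - x) = 194x - x^2
g'(x) = 194 - 2x = 0  =>  x = 97
y = 194 - 97 = 97
Maximum value = 97 * 97 = 9409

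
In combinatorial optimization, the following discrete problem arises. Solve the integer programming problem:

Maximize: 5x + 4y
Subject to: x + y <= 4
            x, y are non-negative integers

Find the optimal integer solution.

Objective: 5x + 4y, constraint: x + y <= 4
Coefficient of x is 5 >= coefficient of y is 4, so allocate the entire budget to x.
Optimal: x = 4, y = 0, value = 20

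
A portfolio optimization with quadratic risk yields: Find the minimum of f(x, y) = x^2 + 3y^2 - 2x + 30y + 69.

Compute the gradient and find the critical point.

f(x,y) = x^2 + 3y^2 - 2x + 30y + 69
df/dx = 2x + (-2) = 0  =>  x = 1
df/dy = 6y + (30) = 0  =>  y = -5
f(1, -5) = 1*(1)^2 + 3*(-5)^2 + -2*(1) + 30*(-5) + 69 = -7
Hessian is diagonal with entries 2, 6 > 0, so this is a minimum.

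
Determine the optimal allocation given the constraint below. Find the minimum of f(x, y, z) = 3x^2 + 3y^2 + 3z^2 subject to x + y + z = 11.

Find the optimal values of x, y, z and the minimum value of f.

Using Lagrange multipliers on f = 3x^2 + 3y^2 + 3z^2 with constraint x + y + z = 11:
Conditions: 2*3*x = lambda, 2*3*y = lambda, 2*3*z = lambda
So x = lambda/6, y = lambda/6, z = lambda/6
Substituting into constraint: lambda * (1/2) = 11
lambda = 22
x = 11/3, y = 11/3, z = 11/3
Minimum value = 121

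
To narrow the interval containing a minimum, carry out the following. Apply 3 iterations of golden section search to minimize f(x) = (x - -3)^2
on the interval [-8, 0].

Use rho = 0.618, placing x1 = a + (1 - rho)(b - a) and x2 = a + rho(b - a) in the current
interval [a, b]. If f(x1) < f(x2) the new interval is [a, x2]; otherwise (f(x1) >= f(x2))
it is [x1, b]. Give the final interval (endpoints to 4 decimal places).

Golden section search for min of f(x) = (x - -3)^2 on [-8, 0].
Each step: x1 = a + (1 - rho)(b - a), x2 = a + rho(b - a); if f(x1) < f(x2) keep [a, x2], otherwise keep [x1, b].
Step 1: [-8.0000, 0.0000], x1=-4.9440 (f=3.7791), x2=-3.0560 (f=0.0031); f(x1) > f(x2) => keep [-4.9440, 0.0000]
Step 2: [-4.9440, 0.0000], x1=-3.0554 (f=0.0031), x2=-1.8886 (f=1.2352); f(x1) < f(x2) => keep [-4.9440, -1.8886]
Step 3: [-4.9440, -1.8886], x1=-3.7768 (f=0.6035), x2=-3.0558 (f=0.0031); f(x1) > f(x2) => keep [-3.7768, -1.8886]
Final interval: [-3.7768, -1.8886]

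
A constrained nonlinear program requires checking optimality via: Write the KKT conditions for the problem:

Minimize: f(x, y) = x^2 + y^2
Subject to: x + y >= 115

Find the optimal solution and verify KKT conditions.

KKT conditions for min x^2 + y^2 s.t. x + y >= 115:
Stationarity: 2x = mu, 2y = mu
So x = y = mu/2.
Complementary slackness: mu*(x + y - 115) = 0
Primal feasibility: x + y >= 115; dual feasibility: mu >= 0
If mu = 0 then x = y = 0, but 0 + 0 < 115 is infeasible, so the constraint is active.
Constraint active: x + y = 2*(mu/2) = 115 => mu = 115
x = y = 115/2, f = 13225/2
Verify: stationarity 2*(115/2) = 115 = mu; primal 115/2 + 115/2 = 115 >= 115; dual mu = 115 >= 0; complementary slackness 115*(115 - 115) = 0. All KKT conditions hold.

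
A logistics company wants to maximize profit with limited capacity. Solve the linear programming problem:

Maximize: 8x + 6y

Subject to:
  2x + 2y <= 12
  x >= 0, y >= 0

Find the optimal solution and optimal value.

The feasible region has vertices at [(0, 0), (6, 0), (0, 6)].
Checking objective 8x + 6y at each vertex:
  (0, 0): 8*0 + 6*0 = 0
  (6, 0): 8*6 + 6*0 = 48
  (0, 6): 8*0 + 6*6 = 36
Maximum is 48 at (6, 0).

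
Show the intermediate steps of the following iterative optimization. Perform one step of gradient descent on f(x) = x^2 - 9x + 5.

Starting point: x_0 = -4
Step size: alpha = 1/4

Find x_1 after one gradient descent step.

f(x) = x^2 - 9x + 5
f'(x) = 2x - 9
f'(-4) = 2*-4 + (-9) = -17
x_1 = x_0 - alpha * f'(x_0) = -4 - 1/4 * -17 = 1/4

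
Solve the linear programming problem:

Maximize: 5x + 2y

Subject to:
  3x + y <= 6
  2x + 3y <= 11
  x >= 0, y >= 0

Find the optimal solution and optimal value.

Feasible vertices: (0, 0), (0, 11/3), (1, 3), (2, 0)
Objective 5x + 2y at each:
  (0, 0): 0
  (0, 11/3): 22/3
  (1, 3): 11
  (2, 0): 10
Maximum is 11 at (1, 3).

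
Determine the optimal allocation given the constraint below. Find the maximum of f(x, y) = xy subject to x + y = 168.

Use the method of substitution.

Substitute y = 168 - x into f(x,y) = xy:
g(x) = x(168 - x) = 168x - x^2
g'(x) = 168 - 2x = 0  =>  x = 84
y = 168 - 84 = 84
Maximum value = 84 * 84 = 7056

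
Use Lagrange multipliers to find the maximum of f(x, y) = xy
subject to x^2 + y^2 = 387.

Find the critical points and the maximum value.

Lagrange conditions: y = 2*lambda*x and x = 2*lambda*y
If x = 0 then y = 0, violating the constraint, so x, y != 0.
Dividing: y/x = x/y => x^2 = y^2 => y = x or y = -x
Constraint: 2x^2 = 387 => x^2 = 387/2 => x = +/-sqrt(387/2)
Critical points: (sqrt(387/2), sqrt(387/2)), (-sqrt(387/2), -sqrt(387/2)), (sqrt(387/2), -sqrt(387/2)), (-sqrt(387/2), sqrt(387/2))
  y = x:  xy = x^2 = 387/2  at (sqrt(387/2), sqrt(387/2)) and (-sqrt(387/2), -sqrt(387/2))
  y = -x: xy = -x^2 = -387/2 at (sqrt(387/2), -sqrt(387/2)) and (-sqrt(387/2), sqrt(387/2))
Maximum xy = 387/2 at (sqrt(387/2), sqrt(387/2)) and (-sqrt(387/2), -sqrt(387/2))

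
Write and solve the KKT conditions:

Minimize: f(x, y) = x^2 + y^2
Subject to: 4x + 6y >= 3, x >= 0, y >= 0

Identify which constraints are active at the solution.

KKT conditions for min x^2 + y^2 s.t. 4x + 6y >= 3, x >= 0, y >= 0:
Stationarity: 2x = mu*4 + mu_x, 2y = mu*6 + mu_y, with mu, mu_x, mu_y >= 0
Complementary slackness: mu*(4x + 6y - 3) = 0, mu_x*x = 0, mu_y*y = 0
(0, 0) is infeasible (4*0 + 6*0 < 3), so if mu = 0 stationarity would force x = mu_x/2 >= 0, y = mu_y/2 >= 0 with mu_x*x = mu_y*y = 0, i.e. x = y = 0: contradiction. Hence mu > 0 and 4x + 6y = 3 is active.
Try x > 0, y > 0 (so mu_x = mu_y = 0): x = 4*mu/2, y = 6*mu/2
Substitute: 4*(4*mu/2) + 6*(6*mu/2) = 3
  mu*52/2 = 3 => mu = 3/26
x* = 3/13 > 0, y* = 9/26 > 0, consistent with mu_x = mu_y = 0.
f is convex and the constraints are linear, so this KKT point is the global minimum.
f* = 9/52
Active constraints: 4x + 6y >= 3 (holds with equality, mu = 3/26 > 0); x >= 0 and y >= 0 are inactive (mu_x = mu_y = 0).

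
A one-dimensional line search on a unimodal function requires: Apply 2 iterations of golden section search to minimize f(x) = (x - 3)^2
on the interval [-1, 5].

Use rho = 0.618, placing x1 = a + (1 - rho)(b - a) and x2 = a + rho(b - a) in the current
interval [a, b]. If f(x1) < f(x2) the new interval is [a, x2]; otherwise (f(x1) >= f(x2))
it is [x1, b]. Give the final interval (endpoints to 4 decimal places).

Golden section search for min of f(x) = (x - 3)^2 on [-1, 5].
Each step: x1 = a + (1 - rho)(b - a), x2 = a + rho(b - a); if f(x1) < f(x2) keep [a, x2], otherwise keep [x1, b].
Step 1: [-1.0000, 5.0000], x1=1.2920 (f=2.9173), x2=2.7080 (f=0.0853); f(x1) > f(x2) => keep [1.2920, 5.0000]
Step 2: [1.2920, 5.0000], x1=2.7085 (f=0.0850), x2=3.5835 (f=0.3405); f(x1) < f(x2) => keep [1.2920, 3.5835]
Final interval: [1.2920, 3.5835]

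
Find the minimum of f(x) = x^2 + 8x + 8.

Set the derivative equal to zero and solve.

f(x) = x^2 + 8x + 8
f'(x) = 2x + (8) = 0
x = -8/2 = -4
f(-4) = -8
Since f''(x) = 2 > 0, this is a minimum.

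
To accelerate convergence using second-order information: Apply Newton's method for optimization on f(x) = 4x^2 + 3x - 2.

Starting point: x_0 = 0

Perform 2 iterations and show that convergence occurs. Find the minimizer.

f(x) = 4x^2 + 3x - 2, f'(x) = 8x + (3), f''(x) = 8
Step 1: f'(0) = 3, x_1 = 0 - 3/8 = -3/8
Step 2: f'(-3/8) = 0, x_2 = -3/8 (converged)
Newton's method converges in 1 step for quadratics.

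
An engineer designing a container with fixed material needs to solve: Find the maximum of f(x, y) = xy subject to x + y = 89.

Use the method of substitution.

Substitute y = 89 - x into f(x,y) = xy:
g(x) = x(89 - x) = 89x - x^2
g'(x) = 89 - 2x = 0  =>  x = 89/2
y = 89 - 89/2 = 89/2
Maximum value = (89/2) * (89/2) = 7921/4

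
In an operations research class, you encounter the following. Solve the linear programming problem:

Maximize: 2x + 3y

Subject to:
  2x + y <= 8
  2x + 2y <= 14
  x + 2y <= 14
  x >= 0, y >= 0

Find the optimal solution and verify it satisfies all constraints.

Feasible vertices: (0, 0), (0, 7), (1, 6), (4, 0)
Objective 2x + 3y at each vertex:
  (0, 0): 0
  (0, 7): 21
  (1, 6): 20
  (4, 0): 8
Maximum is 21 at (0, 7).
Verify constraints at (x, y) = (0, 7):
  2*0 + 1*7 = 7 <= 8
  2*0 + 2*7 = 14 <= 14 (active)
  1*0 + 2*7 = 14 <= 14 (active)
  x = 0 >= 0, y = 7 >= 0. All constraints satisfied.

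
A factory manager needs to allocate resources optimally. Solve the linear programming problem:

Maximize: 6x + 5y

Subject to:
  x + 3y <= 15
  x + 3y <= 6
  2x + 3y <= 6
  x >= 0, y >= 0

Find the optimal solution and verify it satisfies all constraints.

Feasible vertices: (0, 0), (0, 2), (3, 0)
Objective 6x + 5y at each vertex:
  (0, 0): 0
  (0, 2): 10
  (3, 0): 18
Maximum is 18 at (3, 0).
Verify constraints at (x, y) = (3, 0):
  1*3 + 3*0 = 3 <= 15
  1*3 + 3*0 = 3 <= 6
  2*3 + 3*0 = 6 <= 6 (active)
  x = 3 >= 0, y = 0 >= 0. All constraints satisfied.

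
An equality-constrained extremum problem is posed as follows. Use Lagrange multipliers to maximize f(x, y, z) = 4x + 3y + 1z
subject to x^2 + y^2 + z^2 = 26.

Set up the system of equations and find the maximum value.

Lagrange conditions: 4 = 2*lambda*x, 3 = 2*lambda*y, 1 = 2*lambda*z
So x:4 = y:3 = z:1, i.e. x = 4t, y = 3t, z = 1t
Constraint: t^2*(4^2 + 3^2 + 1^2) = 26
  t^2 * 26 = 26  =>  t = sqrt(1)
Maximum = 4*4t + 3*3t + 1*1t = 26*sqrt(1) = 26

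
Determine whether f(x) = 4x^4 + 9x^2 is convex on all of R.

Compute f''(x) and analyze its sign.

f(x) = 4x^4 + 9x^2
f'(x) = 16x^3 + 18x
f''(x) = 48x^2 + 18
f''(x) = 48x^2 + 18 >= 18 > 0 for all x
Therefore, f is convex on R.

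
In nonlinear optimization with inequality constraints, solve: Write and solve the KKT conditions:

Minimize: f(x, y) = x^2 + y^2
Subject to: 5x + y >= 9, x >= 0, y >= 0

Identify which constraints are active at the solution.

KKT conditions for min x^2 + y^2 s.t. 5x + 1y >= 9, x >= 0, y >= 0:
Stationarity: 2x = mu*5 + mu_x, 2y = mu*1 + mu_y, with mu, mu_x, mu_y >= 0
Complementary slackness: mu*(5x + y - 9) = 0, mu_x*x = 0, mu_y*y = 0
(0, 0) is infeasible (5*0 + 1*0 < 9), so if mu = 0 stationarity would force x = mu_x/2 >= 0, y = mu_y/2 >= 0 with mu_x*x = mu_y*y = 0, i.e. x = y = 0: contradiction. Hence mu > 0 and 5x + y = 9 is active.
Try x > 0, y > 0 (so mu_x = mu_y = 0): x = 5*mu/2, y = 1*mu/2
Substitute: 5*(5*mu/2) + 1*(1*mu/2) = 9
  mu*26/2 = 9 => mu = 9/13
x* = 45/26 > 0, y* = 9/26 > 0, consistent with mu_x = mu_y = 0.
f is convex and the constraints are linear, so this KKT point is the global minimum.
f* = 81/26
Active constraints: 5x + y >= 9 (holds with equality, mu = 9/13 > 0); x >= 0 and y >= 0 are inactive (mu_x = mu_y = 0).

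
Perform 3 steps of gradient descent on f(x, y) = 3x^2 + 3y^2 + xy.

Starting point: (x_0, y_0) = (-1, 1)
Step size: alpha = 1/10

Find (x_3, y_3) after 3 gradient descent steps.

f(x,y) = 3x^2 + 3y^2 + xy
grad_x = 6x + 1y, grad_y = 6y + 1x
Step 1: grad = (-5, 5), (-1/2, 1/2)
Step 2: grad = (-5/2, 5/2), (-1/4, 1/4)
Step 3: grad = (-5/4, 5/4), (-1/8, 1/8)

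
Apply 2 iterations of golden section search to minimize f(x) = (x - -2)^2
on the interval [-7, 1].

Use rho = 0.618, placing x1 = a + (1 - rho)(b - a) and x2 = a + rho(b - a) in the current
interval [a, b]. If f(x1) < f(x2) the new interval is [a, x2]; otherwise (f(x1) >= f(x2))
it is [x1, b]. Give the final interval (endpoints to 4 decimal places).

Golden section search for min of f(x) = (x - -2)^2 on [-7, 1].
Each step: x1 = a + (1 - rho)(b - a), x2 = a + rho(b - a); if f(x1) < f(x2) keep [a, x2], otherwise keep [x1, b].
Step 1: [-7.0000, 1.0000], x1=-3.9440 (f=3.7791), x2=-2.0560 (f=0.0031); f(x1) > f(x2) => keep [-3.9440, 1.0000]
Step 2: [-3.9440, 1.0000], x1=-2.0554 (f=0.0031), x2=-0.8886 (f=1.2352); f(x1) < f(x2) => keep [-3.9440, -0.8886]
Final interval: [-3.9440, -0.8886]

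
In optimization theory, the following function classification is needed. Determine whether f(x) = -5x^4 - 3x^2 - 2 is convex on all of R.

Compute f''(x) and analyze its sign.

f(x) = -5x^4 - 3x^2 - 2
f'(x) = -20x^3 + -6x
f''(x) = -60x^2 + -6
f''(x) = -60x^2 + -6 <= -6 < 0 for all x
Therefore, f is concave on R.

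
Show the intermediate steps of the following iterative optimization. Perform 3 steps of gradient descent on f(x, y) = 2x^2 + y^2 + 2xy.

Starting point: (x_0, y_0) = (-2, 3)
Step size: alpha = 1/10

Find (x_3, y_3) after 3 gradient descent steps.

f(x,y) = 2x^2 + y^2 + 2xy
grad_x = 4x + 2y, grad_y = 2y + 2x
Step 1: grad = (-2, 2), (-9/5, 14/5)
Step 2: grad = (-8/5, 2), (-41/25, 13/5)
Step 3: grad = (-34/25, 48/25), (-188/125, 301/125)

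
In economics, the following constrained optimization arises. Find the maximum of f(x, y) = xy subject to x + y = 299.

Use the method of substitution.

Substitute y = 299 - x into f(x,y) = xy:
g(x) = x(299 - x) = 299x - x^2
g'(x) = 299 - 2x = 0  =>  x = 299/2
y = 299 - 299/2 = 299/2
Maximum value = (299/2) * (299/2) = 89401/4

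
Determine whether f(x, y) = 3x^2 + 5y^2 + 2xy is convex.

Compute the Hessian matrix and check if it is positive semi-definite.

f(x,y) = 3x^2 + 5y^2 + 2xy
Hessian H = [[6, 2], [2, 10]]
trace(H) = 16, det(H) = 56
Eigenvalues: (16 +/- sqrt(32)) / 2 = 10.83, 5.172
Since both eigenvalues > 0, f is convex.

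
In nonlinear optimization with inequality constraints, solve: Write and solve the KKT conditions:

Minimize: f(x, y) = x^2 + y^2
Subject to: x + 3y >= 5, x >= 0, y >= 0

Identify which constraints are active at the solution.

KKT conditions for min x^2 + y^2 s.t. 1x + 3y >= 5, x >= 0, y >= 0:
Stationarity: 2x = mu*1 + mu_x, 2y = mu*3 + mu_y, with mu, mu_x, mu_y >= 0
Complementary slackness: mu*(x + 3y - 5) = 0, mu_x*x = 0, mu_y*y = 0
(0, 0) is infeasible (1*0 + 3*0 < 5), so if mu = 0 stationarity would force x = mu_x/2 >= 0, y = mu_y/2 >= 0 with mu_x*x = mu_y*y = 0, i.e. x = y = 0: contradiction. Hence mu > 0 and x + 3y = 5 is active.
Try x > 0, y > 0 (so mu_x = mu_y = 0): x = 1*mu/2, y = 3*mu/2
Substitute: 1*(1*mu/2) + 3*(3*mu/2) = 5
  mu*10/2 = 5 => mu = 1
x* = 1/2 > 0, y* = 3/2 > 0, consistent with mu_x = mu_y = 0.
f is convex and the constraints are linear, so this KKT point is the global minimum.
f* = 5/2
Active constraints: x + 3y >= 5 (holds with equality, mu = 1 > 0); x >= 0 and y >= 0 are inactive (mu_x = mu_y = 0).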